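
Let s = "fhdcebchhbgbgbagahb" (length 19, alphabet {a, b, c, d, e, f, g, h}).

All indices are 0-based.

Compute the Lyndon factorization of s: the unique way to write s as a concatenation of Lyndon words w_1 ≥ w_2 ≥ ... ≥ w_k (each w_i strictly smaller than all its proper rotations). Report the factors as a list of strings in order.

["fh", "d", "ce", "bchhbgbg", "b", "agahb"]

emit factor 1: 'fh' (i=0, period=2)
emit factor 2: 'd' (i=2, period=1)
emit factor 3: 'ce' (i=3, period=2)
emit factor 4: 'bchhbgbg' (i=5, period=8)
emit factor 5: 'b' (i=13, period=1)
emit factor 6: 'agahb' (i=14, period=5)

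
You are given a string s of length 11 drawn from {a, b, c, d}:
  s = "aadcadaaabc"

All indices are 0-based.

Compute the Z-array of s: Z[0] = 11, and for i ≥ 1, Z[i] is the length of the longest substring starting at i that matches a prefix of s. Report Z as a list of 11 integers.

Z[0]=11
i=1: i≥r, start 0; Z[1]=1 grow→box=[1,2)
i=2: i≥r, start 0; Z[2]=0
i=3: i≥r, start 0; Z[3]=0
i=4: i≥r, start 0; Z[4]=1 grow→box=[4,5)
i=5: i≥r, start 0; Z[5]=0
i=6: i≥r, start 0; Z[6]=2 grow→box=[6,8)
i=7: min(r-i=1, Z[1]=1)=1; Z[7]=2 grow→box=[7,9)
i=8: min(r-i=1, Z[1]=1)=1; Z[8]=1
i=9: i≥r, start 0; Z[9]=0
i=10: i≥r, start 0; Z[10]=0

[11, 1, 0, 0, 1, 0, 2, 2, 1, 0, 0]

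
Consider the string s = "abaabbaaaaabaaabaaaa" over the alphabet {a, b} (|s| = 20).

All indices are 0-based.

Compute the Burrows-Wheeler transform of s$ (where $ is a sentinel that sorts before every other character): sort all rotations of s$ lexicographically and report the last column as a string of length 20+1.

aaaabbabaaabaa$aabaaa

rank  rotation               last
    0  $abaabbaaaaabaaabaaaa  a
    1  a$abaabbaaaaabaaabaaa  a
    2  aa$abaabbaaaaabaaabaa  a
    3  aaa$abaabbaaaaabaaaba  a
    4  aaaa$abaabbaaaaabaaab  b
    5  aaaaabaaabaaaa$abaabb  b
    6  aaaabaaabaaaa$abaabba  a
    7  aaabaaaa$abaabbaaaaab  b
    8  aaabaaabaaaa$abaabbaa  a
    9  aabaaaa$abaabbaaaaaba  a
   10  aabaaabaaaa$abaabbaaa  a
   11  aabbaaaaabaaabaaaa$ab  b
   12  abaaaa$abaabbaaaaabaa  a
   13  abaaabaaaa$abaabbaaaa  a
   14  abaabbaaaaabaaabaaaa$  $
   15  abbaaaaabaaabaaaa$aba  a
   16  baaaa$abaabbaaaaabaaa  a
   17  baaaaabaaabaaaa$abaab  b
   18  baaabaaaa$abaabbaaaaa  a
   19  baabbaaaaabaaabaaaa$a  a
   20  bbaaaaabaaabaaaa$abaa  a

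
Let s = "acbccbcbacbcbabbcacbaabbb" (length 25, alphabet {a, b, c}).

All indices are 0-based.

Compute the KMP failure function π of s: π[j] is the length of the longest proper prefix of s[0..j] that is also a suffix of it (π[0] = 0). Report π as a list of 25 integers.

[0, 0, 0, 0, 0, 0, 0, 0, 1, 2, 3, 4, 0, 1, 0, 0, 0, 1, 2, 3, 1, 1, 0, 0, 0]

π[0] = 0
j=1 s[j]='c': π[1]=0 (border '')
j=2 s[j]='b': π[2]=0 (border '')
j=3 s[j]='c': π[3]=0 (border '')
j=4 s[j]='c': π[4]=0 (border '')
j=5 s[j]='b': π[5]=0 (border '')
j=6 s[j]='c': π[6]=0 (border '')
j=7 s[j]='b': π[7]=0 (border '')
j=8 s[j]='a': π[8]=1 (border 'a')
j=9 s[j]='c': π[9]=2 (border 'ac')
j=10 s[j]='b': π[10]=3 (border 'acb')
j=11 s[j]='c': π[11]=4 (border 'acbc')
j=12 s[j]='b': k: 4→0; π[12]=0 (border '')
j=13 s[j]='a': π[13]=1 (border 'a')
j=14 s[j]='b': k: 1→0; π[14]=0 (border '')
j=15 s[j]='b': π[15]=0 (border '')
j=16 s[j]='c': π[16]=0 (border '')
j=17 s[j]='a': π[17]=1 (border 'a')
j=18 s[j]='c': π[18]=2 (border 'ac')
j=19 s[j]='b': π[19]=3 (border 'acb')
j=20 s[j]='a': k: 3→0; π[20]=1 (border 'a')
j=21 s[j]='a': k: 1→0; π[21]=1 (border 'a')
j=22 s[j]='b': k: 1→0; π[22]=0 (border '')
j=23 s[j]='b': π[23]=0 (border '')
j=24 s[j]='b': π[24]=0 (border '')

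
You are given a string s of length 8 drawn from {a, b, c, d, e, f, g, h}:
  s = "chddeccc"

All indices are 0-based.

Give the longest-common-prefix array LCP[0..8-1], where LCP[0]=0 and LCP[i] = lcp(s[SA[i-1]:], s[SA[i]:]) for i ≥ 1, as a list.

rank→(start, suffix):
  0 → (7, 'c')
  1 → (6, 'cc')
  2 → (5, 'ccc')
  3 → (0, 'chddeccc')
  4 → (2, 'ddeccc')
  5 → (3, 'deccc')
  6 → (4, 'eccc')
  7 → (1, 'hddeccc')

SA = [7, 6, 5, 0, 2, 3, 4, 1]
rank  pair      lcp
   1  s[7:],s[6:]  1  'c'
   2  s[6:],s[5:]  2  'cc'
   3  s[5:],s[0:]  1  'c'
   4  s[0:],s[2:]  0  ''
   5  s[2:],s[3:]  1  'd'
   6  s[3:],s[4:]  0  ''
   7  s[4:],s[1:]  0  ''

[0, 1, 2, 1, 0, 1, 0, 0]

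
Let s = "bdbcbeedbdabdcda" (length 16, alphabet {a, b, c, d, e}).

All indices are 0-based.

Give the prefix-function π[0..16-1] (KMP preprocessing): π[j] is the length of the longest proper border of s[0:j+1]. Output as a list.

[0, 0, 1, 0, 1, 0, 0, 0, 1, 2, 0, 1, 2, 0, 0, 0]

π[0] = 0
j=1 s[j]='d': π[1]=0 (border '')
j=2 s[j]='b': π[2]=1 (border 'b')
j=3 s[j]='c': k: 1→0; π[3]=0 (border '')
j=4 s[j]='b': π[4]=1 (border 'b')
j=5 s[j]='e': k: 1→0; π[5]=0 (border '')
j=6 s[j]='e': π[6]=0 (border '')
j=7 s[j]='d': π[7]=0 (border '')
j=8 s[j]='b': π[8]=1 (border 'b')
j=9 s[j]='d': π[9]=2 (border 'bd')
j=10 s[j]='a': k: 2→0; π[10]=0 (border '')
j=11 s[j]='b': π[11]=1 (border 'b')
j=12 s[j]='d': π[12]=2 (border 'bd')
j=13 s[j]='c': k: 2→0; π[13]=0 (border '')
j=14 s[j]='d': π[14]=0 (border '')
j=15 s[j]='a': π[15]=0 (border '')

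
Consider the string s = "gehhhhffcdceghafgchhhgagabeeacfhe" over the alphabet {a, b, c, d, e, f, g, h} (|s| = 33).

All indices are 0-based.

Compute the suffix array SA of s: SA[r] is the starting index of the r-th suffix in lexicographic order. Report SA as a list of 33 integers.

rank | idx | suffix
   0 |  24 | abeeacfhe
   1 |  28 | acfhe
   2 |  14 | afgchhhgagabeeacfhe
   3 |  22 | agabeeacfhe
   4 |  25 | beeacfhe
   5 |   8 | cdceghafgchhhgagabeeacfhe
   6 |  10 | ceghafgchhhgagabeeacfhe
   7 |  29 | cfhe
   8 |  17 | chhhgagabeeacfhe
   9 |   9 | dceghafgchhhgagabeeacfhe
  10 |  32 | e
  11 |  27 | eacfhe
  12 |  26 | eeacfhe
  13 |  11 | eghafgchhhgagabeeacfhe
  14 |   1 | ehhhhffcdceghafgchhhgagabeeacfhe
  15 |   7 | fcdceghafgchhhgagabeeacfhe
  16 |   6 | ffcdceghafgchhhgagabeeacfhe
  17 |  15 | fgchhhgagabeeacfhe
  18 |  30 | fhe
  19 |  23 | gabeeacfhe
  20 |  21 | gagabeeacfhe
  21 |  16 | gchhhgagabeeacfhe
  22 |   0 | gehhhhffcdceghafgchhhgagabeeacfhe
  23 |  12 | ghafgchhhgagabeeacfhe
  24 |  13 | hafgchhhgagabeeacfhe
  25 |  31 | he
  26 |   5 | hffcdceghafgchhhgagabeeacfhe
  27 |  20 | hgagabeeacfhe
  28 |   4 | hhffcdceghafgchhhgagabeeacfhe
  29 |  19 | hhgagabeeacfhe
  30 |   3 | hhhffcdceghafgchhhgagabeeacfhe
  31 |  18 | hhhgagabeeacfhe
  32 |   2 | hhhhffcdceghafgchhhgagabeeacfhe

[24, 28, 14, 22, 25, 8, 10, 29, 17, 9, 32, 27, 26, 11, 1, 7, 6, 15, 30, 23, 21, 16, 0, 12, 13, 31, 5, 20, 4, 19, 3, 18, 2]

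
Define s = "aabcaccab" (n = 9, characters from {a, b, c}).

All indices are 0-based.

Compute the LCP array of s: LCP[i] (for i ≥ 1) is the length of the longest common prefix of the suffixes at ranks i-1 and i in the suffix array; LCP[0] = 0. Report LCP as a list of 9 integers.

[0, 1, 2, 1, 0, 1, 0, 2, 1]

rank→(start, suffix):
  0 → (0, 'aabcaccab')
  1 → (7, 'ab')
  2 → (1, 'abcaccab')
  3 → (4, 'accab')
  4 → (8, 'b')
  5 → (2, 'bcaccab')
  6 → (6, 'cab')
  7 → (3, 'caccab')
  8 → (5, 'ccab')

SA = [0, 7, 1, 4, 8, 2, 6, 3, 5]
rank  pair      lcp
   1  s[0:],s[7:]  1  'a'
   2  s[7:],s[1:]  2  'ab'
   3  s[1:],s[4:]  1  'a'
   4  s[4:],s[8:]  0  ''
   5  s[8:],s[2:]  1  'b'
   6  s[2:],s[6:]  0  ''
   7  s[6:],s[3:]  2  'ca'
   8  s[3:],s[5:]  1  'c'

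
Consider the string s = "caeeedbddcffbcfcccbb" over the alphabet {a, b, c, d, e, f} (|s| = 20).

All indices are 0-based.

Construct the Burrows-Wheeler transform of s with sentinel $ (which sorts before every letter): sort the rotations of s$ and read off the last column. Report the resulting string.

bcbcfd$ccfbdedbeeafcc

rank  rotation               last
    0  $caeeedbddcffbcfcccbb  b
    1  aeeedbddcffbcfcccbb$c  c
    2  b$caeeedbddcffbcfcccb  b
    3  bb$caeeedbddcffbcfccc  c
    4  bcfcccbb$caeeedbddcff  f
    5  bddcffbcfcccbb$caeeed  d
    6  caeeedbddcffbcfcccbb$  $
    7  cbb$caeeedbddcffbcfcc  c
    8  ccbb$caeeedbddcffbcfc  c
    9  cccbb$caeeedbddcffbcf  f
   10  cfcccbb$caeeedbddcffb  b
   11  cffbcfcccbb$caeeedbdd  d
   12  dbddcffbcfcccbb$caeee  e
   13  dcffbcfcccbb$caeeedbd  d
   14  ddcffbcfcccbb$caeeedb  b
   15  edbddcffbcfcccbb$caee  e
   16  eedbddcffbcfcccbb$cae  e
   17  eeedbddcffbcfcccbb$ca  a
   18  fbcfcccbb$caeeedbddcf  f
   19  fcccbb$caeeedbddcffbc  c
   20  ffbcfcccbb$caeeedbddc  c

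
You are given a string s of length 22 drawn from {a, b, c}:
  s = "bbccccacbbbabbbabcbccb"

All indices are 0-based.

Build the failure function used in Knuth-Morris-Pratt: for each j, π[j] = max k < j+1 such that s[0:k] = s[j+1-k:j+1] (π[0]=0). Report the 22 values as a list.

π[0] = 0
j=1 s[j]='b': π[1]=1 (border 'b')
j=2 s[j]='c': k: 1→0; π[2]=0 (border '')
j=3 s[j]='c': π[3]=0 (border '')
j=4 s[j]='c': π[4]=0 (border '')
j=5 s[j]='c': π[5]=0 (border '')
j=6 s[j]='a': π[6]=0 (border '')
j=7 s[j]='c': π[7]=0 (border '')
j=8 s[j]='b': π[8]=1 (border 'b')
j=9 s[j]='b': π[9]=2 (border 'bb')
j=10 s[j]='b': k: 2→1; π[10]=2 (border 'bb')
j=11 s[j]='a': k: 2→1→0; π[11]=0 (border '')
j=12 s[j]='b': π[12]=1 (border 'b')
j=13 s[j]='b': π[13]=2 (border 'bb')
j=14 s[j]='b': k: 2→1; π[14]=2 (border 'bb')
j=15 s[j]='a': k: 2→1→0; π[15]=0 (border '')
j=16 s[j]='b': π[16]=1 (border 'b')
j=17 s[j]='c': k: 1→0; π[17]=0 (border '')
j=18 s[j]='b': π[18]=1 (border 'b')
j=19 s[j]='c': k: 1→0; π[19]=0 (border '')
j=20 s[j]='c': π[20]=0 (border '')
j=21 s[j]='b': π[21]=1 (border 'b')

[0, 1, 0, 0, 0, 0, 0, 0, 1, 2, 2, 0, 1, 2, 2, 0, 1, 0, 1, 0, 0, 1]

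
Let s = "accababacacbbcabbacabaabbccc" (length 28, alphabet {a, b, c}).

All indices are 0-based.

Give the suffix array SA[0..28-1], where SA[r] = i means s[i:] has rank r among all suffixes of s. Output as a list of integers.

[21, 19, 3, 5, 14, 22, 17, 7, 9, 0, 20, 4, 16, 6, 15, 11, 23, 12, 24, 27, 18, 2, 13, 8, 10, 26, 1, 25]

rank | idx | suffix
   0 |  21 | aabbccc
   1 |  19 | abaabbccc
   2 |   3 | ababacacbbcabbacabaabbccc
   3 |   5 | abacacbbcabbacabaabbccc
   4 |  14 | abbacabaabbccc
   5 |  22 | abbccc
   6 |  17 | acabaabbccc
   7 |   7 | acacbbcabbacabaabbccc
   8 |   9 | acbbcabbacabaabbccc
   9 |   0 | accababacacbbcabbacabaabbccc
  10 |  20 | baabbccc
  11 |   4 | babacacbbcabbacabaabbccc
  12 |  16 | bacabaabbccc
  13 |   6 | bacacbbcabbacabaabbccc
  14 |  15 | bbacabaabbccc
  15 |  11 | bbcabbacabaabbccc
  16 |  23 | bbccc
  17 |  12 | bcabbacabaabbccc
  18 |  24 | bccc
  19 |  27 | c
  20 |  18 | cabaabbccc
  21 |   2 | cababacacbbcabbacabaabbccc
  22 |  13 | cabbacabaabbccc
  23 |   8 | cacbbcabbacabaabbccc
  24 |  10 | cbbcabbacabaabbccc
  25 |  26 | cc
  26 |   1 | ccababacacbbcabbacabaabbccc
  27 |  25 | ccc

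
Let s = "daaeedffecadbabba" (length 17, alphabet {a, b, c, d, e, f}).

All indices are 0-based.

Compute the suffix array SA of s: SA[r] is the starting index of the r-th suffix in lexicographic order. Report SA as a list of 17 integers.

[16, 1, 13, 10, 2, 15, 12, 14, 9, 0, 11, 5, 8, 4, 3, 7, 6]

rank→(start, suffix):
  0 → (16, 'a')
  1 → (1, 'aaeedffecadbabba')
  2 → (13, 'abba')
  3 → (10, 'adbabba')
  4 → (2, 'aeedffecadbabba')
  5 → (15, 'ba')
  6 → (12, 'babba')
  7 → (14, 'bba')
  8 → (9, 'cadbabba')
  9 → (0, 'daaeedffecadbabba')
  10 → (11, 'dbabba')
  11 → (5, 'dffecadbabba')
  12 → (8, 'ecadbabba')
  13 → (4, 'edffecadbabba')
  14 → (3, 'eedffecadbabba')
  15 → (7, 'fecadbabba')
  16 → (6, 'ffecadbabba')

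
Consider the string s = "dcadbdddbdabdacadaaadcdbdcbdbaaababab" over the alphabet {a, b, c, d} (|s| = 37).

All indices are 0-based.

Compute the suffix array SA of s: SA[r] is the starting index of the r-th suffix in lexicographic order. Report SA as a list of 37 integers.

[29, 17, 30, 18, 35, 33, 31, 10, 13, 15, 2, 19, 36, 28, 34, 32, 8, 11, 26, 23, 4, 14, 1, 25, 21, 16, 9, 12, 27, 7, 22, 3, 0, 24, 20, 6, 5]

sorted suffixes:
  #0 SA[0]=29  'aaababab'
  #1 SA[1]=17  'aaadcdbdcbdbaaababab'
  #2 SA[2]=30  'aababab'
  #3 SA[3]=18  'aadcdbdcbdbaaababab'
  #4 SA[4]=35  'ab'
  #5 SA[5]=33  'abab'
  #6 SA[6]=31  'ababab'
  #7 SA[7]=10  'abdacadaaadcdbdcbdbaaababab'
  #8 SA[8]=13  'acadaaadcdbdcbdbaaababab'
  #9 SA[9]=15  'adaaadcdbdcbdbaaababab'
  #10 SA[10]=2  'adbdddbdabdacadaaadcdbdcbdbaaababab'
  #11 SA[11]=19  'adcdbdcbdbaaababab'
  #12 SA[12]=36  'b'
  #13 SA[13]=28  'baaababab'
  #14 SA[14]=34  'bab'
  #15 SA[15]=32  'babab'
  #16 SA[16]=8  'bdabdacadaaadcdbdcbdbaaababab'
  #17 SA[17]=11  'bdacadaaadcdbdcbdbaaababab'
  #18 SA[18]=26  'bdbaaababab'
  #19 SA[19]=23  'bdcbdbaaababab'
  #20 SA[20]=4  'bdddbdabdacadaaadcdbdcbdbaaababab'
  #21 SA[21]=14  'cadaaadcdbdcbdbaaababab'
  #22 SA[22]=1  'cadbdddbdabdacadaaadcdbdcbdbaaababab'
  #23 SA[23]=25  'cbdbaaababab'
  #24 SA[24]=21  'cdbdcbdbaaababab'
  #25 SA[25]=16  'daaadcdbdcbdbaaababab'
  #26 SA[26]=9  'dabdacadaaadcdbdcbdbaaababab'
  #27 SA[27]=12  'dacadaaadcdbdcbdbaaababab'
  #28 SA[28]=27  'dbaaababab'
  #29 SA[29]=7  'dbdabdacadaaadcdbdcbdbaaababab'
  #30 SA[30]=22  'dbdcbdbaaababab'
  #31 SA[31]=3  'dbdddbdabdacadaaadcdbdcbdbaaababab'
  #32 SA[32]=0  'dcadbdddbdabdacadaaadcdbdcbdbaaababab'
  #33 SA[33]=24  'dcbdbaaababab'
  #34 SA[34]=20  'dcdbdcbdbaaababab'
  #35 SA[35]=6  'ddbdabdacadaaadcdbdcbdbaaababab'
  #36 SA[36]=5  'dddbdabdacadaaadcdbdcbdbaaababab'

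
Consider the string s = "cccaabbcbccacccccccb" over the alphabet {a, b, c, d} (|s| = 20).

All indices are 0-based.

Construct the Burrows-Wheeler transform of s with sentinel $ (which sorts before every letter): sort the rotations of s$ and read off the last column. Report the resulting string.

bcaccabccccbcbc$cccca

rank  rotation               last
    0  $cccaabbcbccacccccccb  b
    1  aabbcbccacccccccb$ccc  c
    2  abbcbccacccccccb$ccca  a
    3  acccccccb$cccaabbcbcc  c
    4  b$cccaabbcbccaccccccc  c
    5  bbcbccacccccccb$cccaa  a
    6  bcbccacccccccb$cccaab  b
    7  bccacccccccb$cccaabbc  c
    8  caabbcbccacccccccb$cc  c
    9  cacccccccb$cccaabbcbc  c
   10  cb$cccaabbcbccacccccc  c
   11  cbccacccccccb$cccaabb  b
   12  ccaabbcbccacccccccb$c  c
   13  ccacccccccb$cccaabbcb  b
   14  ccb$cccaabbcbccaccccc  c
   15  cccaabbcbccacccccccb$  $
   16  cccb$cccaabbcbccacccc  c
   17  ccccb$cccaabbcbccaccc  c
   18  cccccb$cccaabbcbccacc  c
   19  ccccccb$cccaabbcbccac  c
   20  cccccccb$cccaabbcbcca  a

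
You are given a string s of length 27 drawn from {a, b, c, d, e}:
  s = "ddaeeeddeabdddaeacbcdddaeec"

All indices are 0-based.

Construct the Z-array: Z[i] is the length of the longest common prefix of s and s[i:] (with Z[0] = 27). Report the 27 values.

[27, 1, 0, 0, 0, 0, 2, 1, 0, 0, 0, 2, 4, 1, 0, 0, 0, 0, 0, 0, 2, 5, 1, 0, 0, 0, 0]

Z[0]=27
i=1: fresh scan; Z[1]=1 grow→box=[1,2)
i=2: fresh scan; Z[2]=0
i=3: fresh scan; Z[3]=0
i=4: fresh scan; Z[4]=0
i=5: fresh scan; Z[5]=0
i=6: fresh scan; Z[6]=2 grow→box=[6,8)
i=7: min(r-i=1, Z[1]=1)=1; Z[7]=1
i=8: fresh scan; Z[8]=0
i=9: fresh scan; Z[9]=0
i=10: fresh scan; Z[10]=0
i=11: fresh scan; Z[11]=2 grow→box=[11,13)
i=12: min(r-i=1, Z[1]=1)=1; Z[12]=4 grow→box=[12,16)
i=13: min(r-i=3, Z[1]=1)=1; Z[13]=1
i=14: min(r-i=2, Z[2]=0)=0; Z[14]=0
i=15: min(r-i=1, Z[3]=0)=0; Z[15]=0
i=16: fresh scan; Z[16]=0
i=17: fresh scan; Z[17]=0
i=18: fresh scan; Z[18]=0
i=19: fresh scan; Z[19]=0
i=20: fresh scan; Z[20]=2 grow→box=[20,22)
i=21: min(r-i=1, Z[1]=1)=1; Z[21]=5 grow→box=[21,26)
i=22: min(r-i=4, Z[1]=1)=1; Z[22]=1
i=23: min(r-i=3, Z[2]=0)=0; Z[23]=0
i=24: min(r-i=2, Z[3]=0)=0; Z[24]=0
i=25: min(r-i=1, Z[4]=0)=0; Z[25]=0
i=26: fresh scan; Z[26]=0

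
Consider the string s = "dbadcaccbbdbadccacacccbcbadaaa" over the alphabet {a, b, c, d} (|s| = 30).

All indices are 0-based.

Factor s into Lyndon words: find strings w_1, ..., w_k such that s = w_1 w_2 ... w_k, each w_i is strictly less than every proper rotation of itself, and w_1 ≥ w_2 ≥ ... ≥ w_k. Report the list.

["d", "b", "adc", "accbbdbadcc", "acacccbcbad", "a", "a", "a"]

emit factor 1: 'd' (i=0, period=1)
emit factor 2: 'b' (i=1, period=1)
emit factor 3: 'adc' (i=2, period=3)
emit factor 4: 'accbbdbadcc' (i=5, period=11)
emit factor 5: 'acacccbcbad' (i=16, period=11)
emit factor 6: 'a' (i=27, period=1)
emit factor 7: 'a' (i=28, period=1)
emit factor 8: 'a' (i=29, period=1)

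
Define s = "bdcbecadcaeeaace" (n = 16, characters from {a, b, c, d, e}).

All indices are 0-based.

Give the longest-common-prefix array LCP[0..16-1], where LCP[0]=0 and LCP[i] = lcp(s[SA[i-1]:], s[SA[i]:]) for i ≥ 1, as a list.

[0, 1, 1, 1, 0, 1, 0, 2, 1, 1, 0, 2, 0, 1, 1, 1]

rank→(start, suffix):
  0 → (12, 'aace')
  1 → (13, 'ace')
  2 → (6, 'adcaeeaace')
  3 → (9, 'aeeaace')
  4 → (0, 'bdcbecadcaeeaace')
  5 → (3, 'becadcaeeaace')
  6 → (5, 'cadcaeeaace')
  7 → (8, 'caeeaace')
  8 → (2, 'cbecadcaeeaace')
  9 → (14, 'ce')
  10 → (7, 'dcaeeaace')
  11 → (1, 'dcbecadcaeeaace')
  12 → (15, 'e')
  13 → (11, 'eaace')
  14 → (4, 'ecadcaeeaace')
  15 → (10, 'eeaace')

SA = [12, 13, 6, 9, 0, 3, 5, 8, 2, 14, 7, 1, 15, 11, 4, 10]
[i] adj suffixes → lcp
  [1] 12/13 → 1 ('a')
  [2] 13/6 → 1 ('a')
  [3] 6/9 → 1 ('a')
  [4] 9/0 → 0 ('')
  [5] 0/3 → 1 ('b')
  [6] 3/5 → 0 ('')
  [7] 5/8 → 2 ('ca')
  [8] 8/2 → 1 ('c')
  [9] 2/14 → 1 ('c')
  [10] 14/7 → 0 ('')
  [11] 7/1 → 2 ('dc')
  [12] 1/15 → 0 ('')
  [13] 15/11 → 1 ('e')
  [14] 11/4 → 1 ('e')
  [15] 4/10 → 1 ('e')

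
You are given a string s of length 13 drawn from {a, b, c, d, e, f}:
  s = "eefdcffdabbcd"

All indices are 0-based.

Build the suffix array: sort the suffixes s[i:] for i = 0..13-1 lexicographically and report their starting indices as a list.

sorted suffixes:
  #0 SA[0]=8  'abbcd'
  #1 SA[1]=9  'bbcd'
  #2 SA[2]=10  'bcd'
  #3 SA[3]=11  'cd'
  #4 SA[4]=4  'cffdabbcd'
  #5 SA[5]=12  'd'
  #6 SA[6]=7  'dabbcd'
  #7 SA[7]=3  'dcffdabbcd'
  #8 SA[8]=0  'eefdcffdabbcd'
  #9 SA[9]=1  'efdcffdabbcd'
  #10 SA[10]=6  'fdabbcd'
  #11 SA[11]=2  'fdcffdabbcd'
  #12 SA[12]=5  'ffdabbcd'

[8, 9, 10, 11, 4, 12, 7, 3, 0, 1, 6, 2, 5]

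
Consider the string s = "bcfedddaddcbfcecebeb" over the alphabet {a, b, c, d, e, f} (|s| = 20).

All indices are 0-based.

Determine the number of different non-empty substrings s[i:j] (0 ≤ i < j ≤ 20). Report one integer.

192

rank | idx | suffix
   0 |   7 | addcbfcecebeb
   1 |  19 | b
   2 |   0 | bcfedddaddcbfcecebeb
   3 |  17 | beb
   4 |  11 | bfcecebeb
   5 |  10 | cbfcecebeb
   6 |  15 | cebeb
   7 |  13 | cecebeb
   8 |   1 | cfedddaddcbfcecebeb
   9 |   6 | daddcbfcecebeb
  10 |   9 | dcbfcecebeb
  11 |   5 | ddaddcbfcecebeb
  12 |   8 | ddcbfcecebeb
  13 |   4 | dddaddcbfcecebeb
  14 |  18 | eb
  15 |  16 | ebeb
  16 |  14 | ecebeb
  17 |   3 | edddaddcbfcecebeb
  18 |  12 | fcecebeb
  19 |   2 | fedddaddcbfcecebeb

SA = [7, 19, 0, 17, 11, 10, 15, 13, 1, 6, 9, 5, 8, 4, 18, 16, 14, 3, 12, 2]
i: (SA[i-1],SA[i]) lcp shared
  1: (7,19) 0 ''
  2: (19,0) 1 'b'
  3: (0,17) 1 'b'
  4: (17,11) 1 'b'
  5: (11,10) 0 ''
  6: (10,15) 1 'c'
  7: (15,13) 2 'ce'
  8: (13,1) 1 'c'
  9: (1,6) 0 ''
  10: (6,9) 1 'd'
  11: (9,5) 1 'd'
  12: (5,8) 2 'dd'
  13: (8,4) 2 'dd'
  14: (4,18) 0 ''
  15: (18,16) 2 'eb'
  16: (16,14) 1 'e'
  17: (14,3) 1 'e'
  18: (3,12) 0 ''
  19: (12,2) 1 'f'

n(n+1)/2 = 20·21/2 = 210
Σ LCP = 0 + 0 + 1 + 1 + 1 + 0 + 1 + 2 + 1 + 0 + 1 + 1 + 2 + 2 + 0 + 2 + 1 + 1 + 0 + 1 = 18
distinct = 210 − 18 = 192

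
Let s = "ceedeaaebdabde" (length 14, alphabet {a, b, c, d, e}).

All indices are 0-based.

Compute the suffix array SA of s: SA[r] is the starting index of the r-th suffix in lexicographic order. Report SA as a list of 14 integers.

rank→(start, suffix):
  0 → (5, 'aaebdabde')
  1 → (10, 'abde')
  2 → (6, 'aebdabde')
  3 → (8, 'bdabde')
  4 → (11, 'bde')
  5 → (0, 'ceedeaaebdabde')
  6 → (9, 'dabde')
  7 → (12, 'de')
  8 → (3, 'deaaebdabde')
  9 → (13, 'e')
  10 → (4, 'eaaebdabde')
  11 → (7, 'ebdabde')
  12 → (2, 'edeaaebdabde')
  13 → (1, 'eedeaaebdabde')

[5, 10, 6, 8, 11, 0, 9, 12, 3, 13, 4, 7, 2, 1]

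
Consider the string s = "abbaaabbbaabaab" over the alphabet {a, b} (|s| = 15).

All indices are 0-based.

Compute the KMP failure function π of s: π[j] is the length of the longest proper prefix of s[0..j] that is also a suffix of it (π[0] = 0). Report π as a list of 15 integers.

π[0] = 0
j=1 s[j]='b': π[1]=0 (border '')
j=2 s[j]='b': π[2]=0 (border '')
j=3 s[j]='a': π[3]=1 (border 'a')
j=4 s[j]='a': k: 1→0; π[4]=1 (border 'a')
j=5 s[j]='a': k: 1→0; π[5]=1 (border 'a')
j=6 s[j]='b': π[6]=2 (border 'ab')
j=7 s[j]='b': π[7]=3 (border 'abb')
j=8 s[j]='b': k: 3→0; π[8]=0 (border '')
j=9 s[j]='a': π[9]=1 (border 'a')
j=10 s[j]='a': k: 1→0; π[10]=1 (border 'a')
j=11 s[j]='b': π[11]=2 (border 'ab')
j=12 s[j]='a': k: 2→0; π[12]=1 (border 'a')
j=13 s[j]='a': k: 1→0; π[13]=1 (border 'a')
j=14 s[j]='b': π[14]=2 (border 'ab')

[0, 0, 0, 1, 1, 1, 2, 3, 0, 1, 1, 2, 1, 1, 2]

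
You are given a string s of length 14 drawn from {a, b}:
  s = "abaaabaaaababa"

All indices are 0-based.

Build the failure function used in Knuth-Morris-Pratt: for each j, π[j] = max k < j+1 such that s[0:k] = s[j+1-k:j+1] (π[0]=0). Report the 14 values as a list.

[0, 0, 1, 1, 1, 2, 3, 4, 5, 1, 2, 3, 2, 3]

π[0] = 0
j=1 s[j]='b': π[1]=0 (border '')
j=2 s[j]='a': π[2]=1 (border 'a')
j=3 s[j]='a': k: 1→0; π[3]=1 (border 'a')
j=4 s[j]='a': k: 1→0; π[4]=1 (border 'a')
j=5 s[j]='b': π[5]=2 (border 'ab')
j=6 s[j]='a': π[6]=3 (border 'aba')
j=7 s[j]='a': π[7]=4 (border 'abaa')
j=8 s[j]='a': π[8]=5 (border 'abaaa')
j=9 s[j]='a': k: 5→1→0; π[9]=1 (border 'a')
j=10 s[j]='b': π[10]=2 (border 'ab')
j=11 s[j]='a': π[11]=3 (border 'aba')
j=12 s[j]='b': k: 3→1; π[12]=2 (border 'ab')
j=13 s[j]='a': π[13]=3 (border 'aba')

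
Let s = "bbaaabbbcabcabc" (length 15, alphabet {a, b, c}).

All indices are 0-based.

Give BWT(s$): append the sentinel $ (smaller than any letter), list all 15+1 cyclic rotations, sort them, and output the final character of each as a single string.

rank  rotation          last
    0  $bbaaabbbcabcabc  c
    1  aaabbbcabcabc$bb  b
    2  aabbbcabcabc$bba  a
    3  abbbcabcabc$bbaa  a
    4  abc$bbaaabbbcabc  c
    5  abcabc$bbaaabbbc  c
    6  baaabbbcabcabc$b  b
    7  bbaaabbbcabcabc$  $
    8  bbbcabcabc$bbaaa  a
    9  bbcabcabc$bbaaab  b
   10  bc$bbaaabbbcabca  a
   11  bcabc$bbaaabbbca  a
   12  bcabcabc$bbaaabb  b
   13  c$bbaaabbbcabcab  b
   14  cabc$bbaaabbbcab  b
   15  cabcabc$bbaaabbb  b

cbaaccb$abaabbbb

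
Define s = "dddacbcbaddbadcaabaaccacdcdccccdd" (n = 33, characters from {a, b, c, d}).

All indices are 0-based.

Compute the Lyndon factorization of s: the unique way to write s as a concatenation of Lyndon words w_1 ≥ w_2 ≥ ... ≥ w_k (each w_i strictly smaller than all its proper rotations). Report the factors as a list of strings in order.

["d", "d", "d", "acbcbaddbadc", "aabaaccacdcdccccdd"]

emit factor 1: 'd' (i=0, period=1)
emit factor 2: 'd' (i=1, period=1)
emit factor 3: 'd' (i=2, period=1)
emit factor 4: 'acbcbaddbadc' (i=3, period=12)
emit factor 5: 'aabaaccacdcdccccdd' (i=15, period=18)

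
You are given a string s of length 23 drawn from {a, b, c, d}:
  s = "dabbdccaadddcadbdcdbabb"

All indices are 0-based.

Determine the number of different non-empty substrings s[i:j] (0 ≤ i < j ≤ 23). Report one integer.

rank | idx | suffix
   0 |   7 | aadddcadbdcdbabb
   1 |  20 | abb
   2 |   1 | abbdccaadddcadbdcdbabb
   3 |  13 | adbdcdbabb
   4 |   8 | adddcadbdcdbabb
   5 |  22 | b
   6 |  19 | babb
   7 |  21 | bb
   8 |   2 | bbdccaadddcadbdcdbabb
   9 |   3 | bdccaadddcadbdcdbabb
  10 |  15 | bdcdbabb
  11 |   6 | caadddcadbdcdbabb
  12 |  12 | cadbdcdbabb
  13 |   5 | ccaadddcadbdcdbabb
  14 |  17 | cdbabb
  15 |   0 | dabbdccaadddcadbdcdbabb
  16 |  18 | dbabb
  17 |  14 | dbdcdbabb
  18 |  11 | dcadbdcdbabb
  19 |   4 | dccaadddcadbdcdbabb
  20 |  16 | dcdbabb
  21 |  10 | ddcadbdcdbabb
  22 |   9 | dddcadbdcdbabb

SA = [7, 20, 1, 13, 8, 22, 19, 21, 2, 3, 15, 6, 12, 5, 17, 0, 18, 14, 11, 4, 16, 10, 9]
i: (SA[i-1],SA[i]) lcp shared
  1: (7,20) 1 'a'
  2: (20,1) 3 'abb'
  3: (1,13) 1 'a'
  4: (13,8) 2 'ad'
  5: (8,22) 0 ''
  6: (22,19) 1 'b'
  7: (19,21) 1 'b'
  8: (21,2) 2 'bb'
  9: (2,3) 1 'b'
  10: (3,15) 3 'bdc'
  11: (15,6) 0 ''
  12: (6,12) 2 'ca'
  13: (12,5) 1 'c'
  14: (5,17) 1 'c'
  15: (17,0) 0 ''
  16: (0,18) 1 'd'
  17: (18,14) 2 'db'
  18: (14,11) 1 'd'
  19: (11,4) 2 'dc'
  20: (4,16) 2 'dc'
  21: (16,10) 1 'd'
  22: (10,9) 2 'dd'

n(n+1)/2 = 23·24/2 = 276
Σ LCP = 0 + 1 + 3 + 1 + 2 + 0 + 1 + 1 + 2 + 1 + 3 + 0 + 2 + 1 + 1 + 0 + 1 + 2 + 1 + 2 + 2 + 1 + 2 = 30
distinct = 276 − 30 = 246

246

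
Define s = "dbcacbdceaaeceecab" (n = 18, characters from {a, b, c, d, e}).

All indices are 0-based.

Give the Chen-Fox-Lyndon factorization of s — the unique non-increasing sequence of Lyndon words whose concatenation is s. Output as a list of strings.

emit factor 1: 'd' (i=0, period=1)
emit factor 2: 'bc' (i=1, period=2)
emit factor 3: 'acbdce' (i=3, period=6)
emit factor 4: 'aaeceecab' (i=9, period=9)

["d", "bc", "acbdce", "aaeceecab"]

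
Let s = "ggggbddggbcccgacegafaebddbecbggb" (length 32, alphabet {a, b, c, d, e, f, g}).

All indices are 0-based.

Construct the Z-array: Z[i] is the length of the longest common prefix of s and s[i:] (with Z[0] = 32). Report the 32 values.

Z[0]=32
i=1: i≥r, start 0; Z[1]=3 scan→box=[1,4)
i=2: min(r-i=2, Z[1]=3)=2; Z[2]=2
i=3: min(r-i=1, Z[2]=2)=1; Z[3]=1
i=4: i≥r, start 0; Z[4]=0
i=5: i≥r, start 0; Z[5]=0
i=6: i≥r, start 0; Z[6]=0
i=7: i≥r, start 0; Z[7]=2 scan→box=[7,9)
i=8: min(r-i=1, Z[1]=3)=1; Z[8]=1
i=9: i≥r, start 0; Z[9]=0
i=10: i≥r, start 0; Z[10]=0
i=11: i≥r, start 0; Z[11]=0
i=12: i≥r, start 0; Z[12]=0
i=13: i≥r, start 0; Z[13]=1 scan→box=[13,14)
i=14: i≥r, start 0; Z[14]=0
i=15: i≥r, start 0; Z[15]=0
i=16: i≥r, start 0; Z[16]=0
i=17: i≥r, start 0; Z[17]=1 scan→box=[17,18)
i=18: i≥r, start 0; Z[18]=0
i=19: i≥r, start 0; Z[19]=0
i=20: i≥r, start 0; Z[20]=0
i=21: i≥r, start 0; Z[21]=0
i=22: i≥r, start 0; Z[22]=0
i=23: i≥r, start 0; Z[23]=0
i=24: i≥r, start 0; Z[24]=0
i=25: i≥r, start 0; Z[25]=0
i=26: i≥r, start 0; Z[26]=0
i=27: i≥r, start 0; Z[27]=0
i=28: i≥r, start 0; Z[28]=0
i=29: i≥r, start 0; Z[29]=2 scan→box=[29,31)
i=30: min(r-i=1, Z[1]=3)=1; Z[30]=1
i=31: i≥r, start 0; Z[31]=0

[32, 3, 2, 1, 0, 0, 0, 2, 1, 0, 0, 0, 0, 1, 0, 0, 0, 1, 0, 0, 0, 0, 0, 0, 0, 0, 0, 0, 0, 2, 1, 0]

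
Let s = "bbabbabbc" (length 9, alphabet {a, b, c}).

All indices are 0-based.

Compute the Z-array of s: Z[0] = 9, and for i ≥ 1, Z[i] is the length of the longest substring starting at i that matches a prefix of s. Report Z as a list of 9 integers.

Z[0]=9
i=1: fresh scan; Z[1]=1 grow→box=[1,2)
i=2: fresh scan; Z[2]=0
i=3: fresh scan; Z[3]=5 grow→box=[3,8)
i=4: min(r-i=4, Z[1]=1)=1; Z[4]=1
i=5: min(r-i=3, Z[2]=0)=0; Z[5]=0
i=6: min(r-i=2, Z[3]=5)=2; Z[6]=2
i=7: min(r-i=1, Z[4]=1)=1; Z[7]=1
i=8: fresh scan; Z[8]=0

[9, 1, 0, 5, 1, 0, 2, 1, 0]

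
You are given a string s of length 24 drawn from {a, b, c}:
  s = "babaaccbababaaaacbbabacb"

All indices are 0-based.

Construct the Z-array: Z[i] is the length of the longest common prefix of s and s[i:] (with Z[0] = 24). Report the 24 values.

Z[0]=24
i=1: i≥r, start 0; Z[1]=0
i=2: i≥r, start 0; Z[2]=2 grow→box=[2,4)
i=3: min(r-i=1, Z[1]=0)=0; Z[3]=0
i=4: i≥r, start 0; Z[4]=0
i=5: i≥r, start 0; Z[5]=0
i=6: i≥r, start 0; Z[6]=0
i=7: i≥r, start 0; Z[7]=4 grow→box=[7,11)
i=8: min(r-i=3, Z[1]=0)=0; Z[8]=0
i=9: min(r-i=2, Z[2]=2)=2; Z[9]=5 grow→box=[9,14)
i=10: min(r-i=4, Z[1]=0)=0; Z[10]=0
i=11: min(r-i=3, Z[2]=2)=2; Z[11]=2
i=12: min(r-i=2, Z[3]=0)=0; Z[12]=0
i=13: min(r-i=1, Z[4]=0)=0; Z[13]=0
i=14: i≥r, start 0; Z[14]=0
i=15: i≥r, start 0; Z[15]=0
i=16: i≥r, start 0; Z[16]=0
i=17: i≥r, start 0; Z[17]=1 grow→box=[17,18)
i=18: i≥r, start 0; Z[18]=4 grow→box=[18,22)
i=19: min(r-i=3, Z[1]=0)=0; Z[19]=0
i=20: min(r-i=2, Z[2]=2)=2; Z[20]=2
i=21: min(r-i=1, Z[3]=0)=0; Z[21]=0
i=22: i≥r, start 0; Z[22]=0
i=23: i≥r, start 0; Z[23]=1 grow→box=[23,24)

[24, 0, 2, 0, 0, 0, 0, 4, 0, 5, 0, 2, 0, 0, 0, 0, 0, 1, 4, 0, 2, 0, 0, 1]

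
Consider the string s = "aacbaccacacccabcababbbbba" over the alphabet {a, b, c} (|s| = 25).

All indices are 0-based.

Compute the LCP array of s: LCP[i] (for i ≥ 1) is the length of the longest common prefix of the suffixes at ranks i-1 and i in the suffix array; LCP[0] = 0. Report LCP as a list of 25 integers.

[0, 1, 1, 2, 2, 1, 2, 2, 3, 0, 2, 2, 1, 2, 3, 4, 1, 0, 3, 2, 3, 1, 1, 3, 2]

sorted suffixes:
  #0 SA[0]=24  'a'
  #1 SA[1]=0  'aacbaccacacccabcababbbbba'
  #2 SA[2]=16  'ababbbbba'
  #3 SA[3]=18  'abbbbba'
  #4 SA[4]=13  'abcababbbbba'
  #5 SA[5]=7  'acacccabcababbbbba'
  #6 SA[6]=1  'acbaccacacccabcababbbbba'
  #7 SA[7]=4  'accacacccabcababbbbba'
  #8 SA[8]=9  'acccabcababbbbba'
  #9 SA[9]=23  'ba'
  #10 SA[10]=17  'babbbbba'
  #11 SA[11]=3  'baccacacccabcababbbbba'
  #12 SA[12]=22  'bba'
  #13 SA[13]=21  'bbba'
  #14 SA[14]=20  'bbbba'
  #15 SA[15]=19  'bbbbba'
  #16 SA[16]=14  'bcababbbbba'
  #17 SA[17]=15  'cababbbbba'
  #18 SA[18]=12  'cabcababbbbba'
  #19 SA[19]=6  'cacacccabcababbbbba'
  #20 SA[20]=8  'cacccabcababbbbba'
  #21 SA[21]=2  'cbaccacacccabcababbbbba'
  #22 SA[22]=11  'ccabcababbbbba'
  #23 SA[23]=5  'ccacacccabcababbbbba'
  #24 SA[24]=10  'cccabcababbbbba'

SA = [24, 0, 16, 18, 13, 7, 1, 4, 9, 23, 17, 3, 22, 21, 20, 19, 14, 15, 12, 6, 8, 2, 11, 5, 10]
[i] adj suffixes → lcp
  [1] 24/0 → 1 ('a')
  [2] 0/16 → 1 ('a')
  [3] 16/18 → 2 ('ab')
  [4] 18/13 → 2 ('ab')
  [5] 13/7 → 1 ('a')
  [6] 7/1 → 2 ('ac')
  [7] 1/4 → 2 ('ac')
  [8] 4/9 → 3 ('acc')
  [9] 9/23 → 0 ('')
  [10] 23/17 → 2 ('ba')
  [11] 17/3 → 2 ('ba')
  [12] 3/22 → 1 ('b')
  [13] 22/21 → 2 ('bb')
  [14] 21/20 → 3 ('bbb')
  [15] 20/19 → 4 ('bbbb')
  [16] 19/14 → 1 ('b')
  [17] 14/15 → 0 ('')
  [18] 15/12 → 3 ('cab')
  [19] 12/6 → 2 ('ca')
  [20] 6/8 → 3 ('cac')
  [21] 8/2 → 1 ('c')
  [22] 2/11 → 1 ('c')
  [23] 11/5 → 3 ('cca')
  [24] 5/10 → 2 ('cc')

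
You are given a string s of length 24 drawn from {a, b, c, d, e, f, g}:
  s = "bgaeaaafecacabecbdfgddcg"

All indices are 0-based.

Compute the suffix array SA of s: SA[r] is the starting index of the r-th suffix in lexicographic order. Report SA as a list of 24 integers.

[4, 5, 12, 10, 2, 6, 16, 13, 0, 11, 9, 15, 22, 21, 20, 17, 3, 8, 14, 7, 18, 23, 1, 19]

rank→(start, suffix):
  0 → (4, 'aaafecacabecbdfgddcg')
  1 → (5, 'aafecacabecbdfgddcg')
  2 → (12, 'abecbdfgddcg')
  3 → (10, 'acabecbdfgddcg')
  4 → (2, 'aeaaafecacabecbdfgddcg')
  5 → (6, 'afecacabecbdfgddcg')
  6 → (16, 'bdfgddcg')
  7 → (13, 'becbdfgddcg')
  8 → (0, 'bgaeaaafecacabecbdfgddcg')
  9 → (11, 'cabecbdfgddcg')
  10 → (9, 'cacabecbdfgddcg')
  11 → (15, 'cbdfgddcg')
  12 → (22, 'cg')
  13 → (21, 'dcg')
  14 → (20, 'ddcg')
  15 → (17, 'dfgddcg')
  16 → (3, 'eaaafecacabecbdfgddcg')
  17 → (8, 'ecacabecbdfgddcg')
  18 → (14, 'ecbdfgddcg')
  19 → (7, 'fecacabecbdfgddcg')
  20 → (18, 'fgddcg')
  21 → (23, 'g')
  22 → (1, 'gaeaaafecacabecbdfgddcg')
  23 → (19, 'gddcg')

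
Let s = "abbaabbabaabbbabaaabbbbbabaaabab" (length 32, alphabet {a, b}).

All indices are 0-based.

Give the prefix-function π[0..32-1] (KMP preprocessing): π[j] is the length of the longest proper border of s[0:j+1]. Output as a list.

[0, 0, 0, 1, 1, 2, 3, 4, 2, 1, 1, 2, 3, 0, 1, 2, 1, 1, 1, 2, 3, 0, 0, 0, 1, 2, 1, 1, 1, 2, 1, 2]

π[0] = 0
j=1 s[j]='b': π[1]=0 (border '')
j=2 s[j]='b': π[2]=0 (border '')
j=3 s[j]='a': π[3]=1 (border 'a')
j=4 s[j]='a': k: 1→0; π[4]=1 (border 'a')
j=5 s[j]='b': π[5]=2 (border 'ab')
j=6 s[j]='b': π[6]=3 (border 'abb')
j=7 s[j]='a': π[7]=4 (border 'abba')
j=8 s[j]='b': k: 4→1; π[8]=2 (border 'ab')
j=9 s[j]='a': k: 2→0; π[9]=1 (border 'a')
j=10 s[j]='a': k: 1→0; π[10]=1 (border 'a')
j=11 s[j]='b': π[11]=2 (border 'ab')
j=12 s[j]='b': π[12]=3 (border 'abb')
j=13 s[j]='b': k: 3→0; π[13]=0 (border '')
j=14 s[j]='a': π[14]=1 (border 'a')
j=15 s[j]='b': π[15]=2 (border 'ab')
j=16 s[j]='a': k: 2→0; π[16]=1 (border 'a')
j=17 s[j]='a': k: 1→0; π[17]=1 (border 'a')
j=18 s[j]='a': k: 1→0; π[18]=1 (border 'a')
j=19 s[j]='b': π[19]=2 (border 'ab')
j=20 s[j]='b': π[20]=3 (border 'abb')
j=21 s[j]='b': k: 3→0; π[21]=0 (border '')
j=22 s[j]='b': π[22]=0 (border '')
j=23 s[j]='b': π[23]=0 (border '')
j=24 s[j]='a': π[24]=1 (border 'a')
j=25 s[j]='b': π[25]=2 (border 'ab')
j=26 s[j]='a': k: 2→0; π[26]=1 (border 'a')
j=27 s[j]='a': k: 1→0; π[27]=1 (border 'a')
j=28 s[j]='a': k: 1→0; π[28]=1 (border 'a')
j=29 s[j]='b': π[29]=2 (border 'ab')
j=30 s[j]='a': k: 2→0; π[30]=1 (border 'a')
j=31 s[j]='b': π[31]=2 (border 'ab')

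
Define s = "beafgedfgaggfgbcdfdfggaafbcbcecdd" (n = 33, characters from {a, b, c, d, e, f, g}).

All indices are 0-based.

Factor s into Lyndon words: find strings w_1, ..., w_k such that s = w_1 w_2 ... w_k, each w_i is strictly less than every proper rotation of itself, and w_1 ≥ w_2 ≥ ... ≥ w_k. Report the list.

emit factor 1: 'be' (i=0, period=2)
emit factor 2: 'afgedfgaggfgbcdfdfgg' (i=2, period=20)
emit factor 3: 'aafbcbcecdd' (i=22, period=11)

["be", "afgedfgaggfgbcdfdfgg", "aafbcbcecdd"]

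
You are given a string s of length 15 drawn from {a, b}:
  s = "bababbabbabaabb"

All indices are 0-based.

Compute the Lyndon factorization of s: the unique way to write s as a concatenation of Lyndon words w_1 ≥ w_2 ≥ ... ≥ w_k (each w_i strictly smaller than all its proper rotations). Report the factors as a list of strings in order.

emit factor 1: 'b' (i=0, period=1)
emit factor 2: 'ababbabb' (i=1, period=8)
emit factor 3: 'ab' (i=9, period=2)
emit factor 4: 'aabb' (i=11, period=4)

["b", "ababbabb", "ab", "aabb"]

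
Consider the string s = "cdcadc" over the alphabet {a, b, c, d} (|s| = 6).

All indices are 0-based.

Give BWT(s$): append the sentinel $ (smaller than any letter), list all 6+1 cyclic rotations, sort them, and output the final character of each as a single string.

ccdd$ac

rank  rotation last
    0  $cdcadc  c
    1  adc$cdc  c
    2  c$cdcad  d
    3  cadc$cd  d
    4  cdcadc$  $
    5  dc$cdca  a
    6  dcadc$c  c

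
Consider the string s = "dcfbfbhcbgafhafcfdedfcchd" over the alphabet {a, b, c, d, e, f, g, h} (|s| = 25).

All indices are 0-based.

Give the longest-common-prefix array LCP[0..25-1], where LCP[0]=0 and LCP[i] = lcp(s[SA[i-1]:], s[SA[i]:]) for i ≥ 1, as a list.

sorted suffixes:
  #0 SA[0]=13  'afcfdedfcchd'
  #1 SA[1]=10  'afhafcfdedfcchd'
  #2 SA[2]=3  'bfbhcbgafhafcfdedfcchd'
  #3 SA[3]=8  'bgafhafcfdedfcchd'
  #4 SA[4]=5  'bhcbgafhafcfdedfcchd'
  #5 SA[5]=7  'cbgafhafcfdedfcchd'
  #6 SA[6]=21  'cchd'
  #7 SA[7]=1  'cfbfbhcbgafhafcfdedfcchd'
  #8 SA[8]=15  'cfdedfcchd'
  #9 SA[9]=22  'chd'
  #10 SA[10]=24  'd'
  #11 SA[11]=0  'dcfbfbhcbgafhafcfdedfcchd'
  #12 SA[12]=17  'dedfcchd'
  #13 SA[13]=19  'dfcchd'
  #14 SA[14]=18  'edfcchd'
  #15 SA[15]=2  'fbfbhcbgafhafcfdedfcchd'
  #16 SA[16]=4  'fbhcbgafhafcfdedfcchd'
  #17 SA[17]=20  'fcchd'
  #18 SA[18]=14  'fcfdedfcchd'
  #19 SA[19]=16  'fdedfcchd'
  #20 SA[20]=11  'fhafcfdedfcchd'
  #21 SA[21]=9  'gafhafcfdedfcchd'
  #22 SA[22]=12  'hafcfdedfcchd'
  #23 SA[23]=6  'hcbgafhafcfdedfcchd'
  #24 SA[24]=23  'hd'

SA = [13, 10, 3, 8, 5, 7, 21, 1, 15, 22, 24, 0, 17, 19, 18, 2, 4, 20, 14, 16, 11, 9, 12, 6, 23]
i: (SA[i-1],SA[i]) lcp shared
  1: (13,10) 2 'af'
  2: (10,3) 0 ''
  3: (3,8) 1 'b'
  4: (8,5) 1 'b'
  5: (5,7) 0 ''
  6: (7,21) 1 'c'
  7: (21,1) 1 'c'
  8: (1,15) 2 'cf'
  9: (15,22) 1 'c'
  10: (22,24) 0 ''
  11: (24,0) 1 'd'
  12: (0,17) 1 'd'
  13: (17,19) 1 'd'
  14: (19,18) 0 ''
  15: (18,2) 0 ''
  16: (2,4) 2 'fb'
  17: (4,20) 1 'f'
  18: (20,14) 2 'fc'
  19: (14,16) 1 'f'
  20: (16,11) 1 'f'
  21: (11,9) 0 ''
  22: (9,12) 0 ''
  23: (12,6) 1 'h'
  24: (6,23) 1 'h'

[0, 2, 0, 1, 1, 0, 1, 1, 2, 1, 0, 1, 1, 1, 0, 0, 2, 1, 2, 1, 1, 0, 0, 1, 1]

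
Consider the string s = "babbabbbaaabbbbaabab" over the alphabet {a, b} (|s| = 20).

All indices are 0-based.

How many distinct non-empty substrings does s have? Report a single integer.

rank | idx | suffix
   0 |   8 | aaabbbbaabab
   1 |  15 | aabab
   2 |   9 | aabbbbaabab
   3 |  18 | ab
   4 |  16 | abab
   5 |   1 | abbabbbaaabbbbaabab
   6 |   4 | abbbaaabbbbaabab
   7 |  10 | abbbbaabab
   8 |  19 | b
   9 |   7 | baaabbbbaabab
  10 |  14 | baabab
  11 |  17 | bab
  12 |   0 | babbabbbaaabbbbaabab
  13 |   3 | babbbaaabbbbaabab
  14 |   6 | bbaaabbbbaabab
  15 |  13 | bbaabab
  16 |   2 | bbabbbaaabbbbaabab
  17 |   5 | bbbaaabbbbaabab
  18 |  12 | bbbaabab
  19 |  11 | bbbbaabab

SA = [8, 15, 9, 18, 16, 1, 4, 10, 19, 7, 14, 17, 0, 3, 6, 13, 2, 5, 12, 11]
rank  pair      lcp
   1  s[8:],s[15:]  2  'aa'
   2  s[15:],s[9:]  3  'aab'
   3  s[9:],s[18:]  1  'a'
   4  s[18:],s[16:]  2  'ab'
   5  s[16:],s[1:]  2  'ab'
   6  s[1:],s[4:]  3  'abb'
   7  s[4:],s[10:]  4  'abbb'
   8  s[10:],s[19:]  0  ''
   9  s[19:],s[7:]  1  'b'
  10  s[7:],s[14:]  3  'baa'
  11  s[14:],s[17:]  2  'ba'
  12  s[17:],s[0:]  3  'bab'
  13  s[0:],s[3:]  4  'babb'
  14  s[3:],s[6:]  1  'b'
  15  s[6:],s[13:]  4  'bbaa'
  16  s[13:],s[2:]  3  'bba'
  17  s[2:],s[5:]  2  'bb'
  18  s[5:],s[12:]  5  'bbbaa'
  19  s[12:],s[11:]  3  'bbb'

n(n+1)/2 = 20·21/2 = 210
Σ LCP = 0 + 2 + 3 + 1 + 2 + 2 + 3 + 4 + 0 + 1 + 3 + 2 + 3 + 4 + 1 + 4 + 3 + 2 + 5 + 3 = 48
distinct = 210 − 48 = 162

162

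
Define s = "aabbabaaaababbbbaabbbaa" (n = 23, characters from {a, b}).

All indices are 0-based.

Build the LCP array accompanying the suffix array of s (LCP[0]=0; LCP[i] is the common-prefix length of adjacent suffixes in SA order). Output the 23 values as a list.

sorted suffixes:
  #0 SA[0]=22  'a'
  #1 SA[1]=21  'aa'
  #2 SA[2]=6  'aaaababbbbaabbbaa'
  #3 SA[3]=7  'aaababbbbaabbbaa'
  #4 SA[4]=8  'aababbbbaabbbaa'
  #5 SA[5]=0  'aabbabaaaababbbbaabbbaa'
  #6 SA[6]=16  'aabbbaa'
  #7 SA[7]=4  'abaaaababbbbaabbbaa'
  #8 SA[8]=9  'ababbbbaabbbaa'
  #9 SA[9]=1  'abbabaaaababbbbaabbbaa'
  #10 SA[10]=17  'abbbaa'
  #11 SA[11]=11  'abbbbaabbbaa'
  #12 SA[12]=20  'baa'
  #13 SA[13]=5  'baaaababbbbaabbbaa'
  #14 SA[14]=15  'baabbbaa'
  #15 SA[15]=3  'babaaaababbbbaabbbaa'
  #16 SA[16]=10  'babbbbaabbbaa'
  #17 SA[17]=19  'bbaa'
  #18 SA[18]=14  'bbaabbbaa'
  #19 SA[19]=2  'bbabaaaababbbbaabbbaa'
  #20 SA[20]=18  'bbbaa'
  #21 SA[21]=13  'bbbaabbbaa'
  #22 SA[22]=12  'bbbbaabbbaa'

SA = [22, 21, 6, 7, 8, 0, 16, 4, 9, 1, 17, 11, 20, 5, 15, 3, 10, 19, 14, 2, 18, 13, 12]
[i] adj suffixes → lcp
  [1] 22/21 → 1 ('a')
  [2] 21/6 → 2 ('aa')
  [3] 6/7 → 3 ('aaa')
  [4] 7/8 → 2 ('aa')
  [5] 8/0 → 3 ('aab')
  [6] 0/16 → 4 ('aabb')
  [7] 16/4 → 1 ('a')
  [8] 4/9 → 3 ('aba')
  [9] 9/1 → 2 ('ab')
  [10] 1/17 → 3 ('abb')
  [11] 17/11 → 4 ('abbb')
  [12] 11/20 → 0 ('')
  [13] 20/5 → 3 ('baa')
  [14] 5/15 → 3 ('baa')
  [15] 15/3 → 2 ('ba')
  [16] 3/10 → 3 ('bab')
  [17] 10/19 → 1 ('b')
  [18] 19/14 → 4 ('bbaa')
  [19] 14/2 → 3 ('bba')
  [20] 2/18 → 2 ('bb')
  [21] 18/13 → 5 ('bbbaa')
  [22] 13/12 → 3 ('bbb')

[0, 1, 2, 3, 2, 3, 4, 1, 3, 2, 3, 4, 0, 3, 3, 2, 3, 1, 4, 3, 2, 5, 3]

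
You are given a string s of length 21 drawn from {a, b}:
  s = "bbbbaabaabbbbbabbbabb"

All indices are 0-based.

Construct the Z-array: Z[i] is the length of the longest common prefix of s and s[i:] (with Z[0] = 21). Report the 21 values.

[21, 3, 2, 1, 0, 0, 1, 0, 0, 4, 5, 3, 2, 1, 0, 3, 2, 1, 0, 2, 1]

Z[0]=21
i=1: outside box; Z[1]=3 extend→box=[1,4)
i=2: min(r-i=2, Z[1]=3)=2; Z[2]=2
i=3: min(r-i=1, Z[2]=2)=1; Z[3]=1
i=4: outside box; Z[4]=0
i=5: outside box; Z[5]=0
i=6: outside box; Z[6]=1 extend→box=[6,7)
i=7: outside box; Z[7]=0
i=8: outside box; Z[8]=0
i=9: outside box; Z[9]=4 extend→box=[9,13)
i=10: min(r-i=3, Z[1]=3)=3; Z[10]=5 extend→box=[10,15)
i=11: min(r-i=4, Z[1]=3)=3; Z[11]=3
i=12: min(r-i=3, Z[2]=2)=2; Z[12]=2
i=13: min(r-i=2, Z[3]=1)=1; Z[13]=1
i=14: min(r-i=1, Z[4]=0)=0; Z[14]=0
i=15: outside box; Z[15]=3 extend→box=[15,18)
i=16: min(r-i=2, Z[1]=3)=2; Z[16]=2
i=17: min(r-i=1, Z[2]=2)=1; Z[17]=1
i=18: outside box; Z[18]=0
i=19: outside box; Z[19]=2 extend→box=[19,21)
i=20: min(r-i=1, Z[1]=3)=1; Z[20]=1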